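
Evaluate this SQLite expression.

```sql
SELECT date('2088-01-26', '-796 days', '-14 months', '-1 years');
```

Applying '-796 days' to 2088-01-26: counting 796 days back gives 2085-11-21.
Adding -14 months to 2085-11-21 gives 2084-09-21.
Adding -1 year to 2084-09-21 gives 2083-09-21.

2083-09-21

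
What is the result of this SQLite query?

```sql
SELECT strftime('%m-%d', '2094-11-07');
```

`%m-%d` extracts the month-day: 11-07.

11-07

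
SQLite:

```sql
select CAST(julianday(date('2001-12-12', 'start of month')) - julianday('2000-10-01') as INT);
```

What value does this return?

426

`start of month` rewinds 2001-12-12 to 2001-12-01.
30 days remain in October 2000 after the 1st (31 − 1).
Full months from November 2000 through November 2001 contribute their day counts.
Then 1 day into December 2001.
Total: 30 + 30 + 31 + 31 + 28 + 31 + 30 + 31 + 30 + 31 + 31 + 30 + 31 + 30 + 1 = 426.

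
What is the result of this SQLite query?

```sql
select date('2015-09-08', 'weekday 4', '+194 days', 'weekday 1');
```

`weekday 4` advances to the next Thursday; 2015-09-08 is a Tuesday, so it moves forward to 2015-09-10.
Applying '+194 days' to 2015-09-10: counting 194 days forward gives 2016-03-22.
`weekday 1` advances to the next Monday; 2016-03-22 is a Tuesday, so it moves forward to 2016-03-28.

2016-03-28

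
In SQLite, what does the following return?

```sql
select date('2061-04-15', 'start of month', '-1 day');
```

`start of month` rewinds 2061-04-15 to 2061-04-01.
Going back 1 day from 2061-04-01 reaches 2061-03-31 (last day of March, 31 days).

2061-03-31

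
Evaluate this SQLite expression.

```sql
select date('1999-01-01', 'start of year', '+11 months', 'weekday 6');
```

1999-12-04

`start of year` rewinds 1999-01-01 to 1999-01-01.
Adding +11 months to 1999-01-01 gives 1999-12-01.
`weekday 6` advances to the next Saturday; 1999-12-01 is a Wednesday, so it moves forward to 1999-12-04.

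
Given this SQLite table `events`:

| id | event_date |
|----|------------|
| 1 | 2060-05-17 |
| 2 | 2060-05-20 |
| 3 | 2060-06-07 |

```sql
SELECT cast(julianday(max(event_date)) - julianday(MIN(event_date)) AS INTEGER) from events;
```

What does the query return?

MIN = 2060-05-17, MAX = 2060-06-07.
14 days remain in May 2060 after the 17th (31 − 17).
Then 7 days into June 2060.
Total: 14 + 7 = 21.

21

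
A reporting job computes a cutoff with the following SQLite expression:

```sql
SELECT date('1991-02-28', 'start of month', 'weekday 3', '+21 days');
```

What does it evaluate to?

`start of month` rewinds 1991-02-28 to 1991-02-01.
`weekday 3` advances to the next Wednesday; 1991-02-01 is a Friday, so it moves forward to 1991-02-06.
Advancing 21 more days within February lands on 1991-02-27.

1991-02-27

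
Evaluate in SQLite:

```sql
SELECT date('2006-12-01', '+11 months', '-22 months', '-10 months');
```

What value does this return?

2005-03-01

Adding +11 months to 2006-12-01 gives 2007-11-01.
Adding -22 months to 2007-11-01 gives 2006-01-01.
Adding -10 months to 2006-01-01 gives 2005-03-01.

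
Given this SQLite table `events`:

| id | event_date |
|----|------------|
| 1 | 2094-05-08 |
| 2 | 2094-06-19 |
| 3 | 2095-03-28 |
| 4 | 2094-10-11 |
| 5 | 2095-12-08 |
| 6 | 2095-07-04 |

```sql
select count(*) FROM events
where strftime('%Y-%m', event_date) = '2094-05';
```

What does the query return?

Rows with year-month 2094-05: 2094-05-08 → 1.

1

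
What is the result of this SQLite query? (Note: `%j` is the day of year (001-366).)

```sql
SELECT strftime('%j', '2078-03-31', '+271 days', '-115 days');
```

246

First apply '+271 days', '-115 days': 2078-03-31 → 2078-09-03.
Day-of-year for 2078-09-03: days since 2078-01-01 inclusive = 246, zero-padded to 246.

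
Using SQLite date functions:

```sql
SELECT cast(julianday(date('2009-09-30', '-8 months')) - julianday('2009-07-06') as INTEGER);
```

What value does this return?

Adding -8 months to 2009-09-30 gives 2009-01-30.
1 day remains in January 2009 after the 30th (31 − 30).
February 2009: 28 days.
March 2009: 31 days.
April 2009: 30 days.
May 2009: 31 days.
June 2009: 30 days.
Then 6 days into July 2009.
Total: 1 + 28 + 31 + 30 + 31 + 30 + 6 = 157.
The subtraction is earlier − later, so the result is −157 → -157.

-157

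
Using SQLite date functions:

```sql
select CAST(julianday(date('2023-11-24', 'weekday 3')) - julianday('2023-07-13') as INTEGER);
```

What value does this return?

139

`weekday 3` advances to the next Wednesday; 2023-11-24 is a Friday, so it moves forward to 2023-11-29.
18 days remain in July 2023 after the 13th (31 − 13).
August 2023: 31 days.
September 2023: 30 days.
October 2023: 31 days.
Then 29 days into November 2023.
Total: 18 + 31 + 30 + 31 + 29 = 139.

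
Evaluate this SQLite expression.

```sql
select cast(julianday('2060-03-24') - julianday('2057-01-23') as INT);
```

8 days remain in January 2057 after the 23rd (31 − 23).
Full months from February 2057 through February 2060 contribute their day counts.
Then 24 days into March 2060.
Total: 8 + 28 + 31 + 30 + 31 + 30 + 31 + 31 + 30 + 31 + 30 + 31 + 31 + 28 + 31 + 30 + 31 + 30 + 31 + 31 + 30 + 31 + 30 + 31 + 31 + 28 + 31 + 30 + 31 + 30 + 31 + 31 + 30 + 31 + 30 + 31 + 31 + 29 + 24 = 1156.

1156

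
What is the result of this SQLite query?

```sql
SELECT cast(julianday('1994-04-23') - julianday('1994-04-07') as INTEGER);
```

Both dates are in April 1994: 23 − 7 = 16.

16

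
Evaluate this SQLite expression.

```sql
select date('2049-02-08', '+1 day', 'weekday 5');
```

Advancing 1 more day within February lands on 2049-02-09.
`weekday 5` advances to the next Friday; 2049-02-09 is a Tuesday, so it moves forward to 2049-02-12.

2049-02-12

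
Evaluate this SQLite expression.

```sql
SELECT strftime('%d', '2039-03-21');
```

21

`%d` extracts the 2-digit day of month: 21.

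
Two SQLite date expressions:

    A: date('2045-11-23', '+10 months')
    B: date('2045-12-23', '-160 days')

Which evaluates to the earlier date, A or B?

A = 2046-09-23.
B = 2045-07-16.
B is earlier.

B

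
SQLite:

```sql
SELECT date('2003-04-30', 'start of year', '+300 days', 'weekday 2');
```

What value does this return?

`start of year` rewinds 2003-04-30 to 2003-01-01.
Applying '+300 days' to 2003-01-01: counting 300 days forward gives 2003-10-28.
`weekday 2` advances to the next Tuesday; 2003-10-28 is already a Tuesday, so it stays at 2003-10-28.

2003-10-28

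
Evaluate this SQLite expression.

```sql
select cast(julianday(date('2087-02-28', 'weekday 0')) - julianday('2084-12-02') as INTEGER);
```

820

`weekday 0` advances to the next Sunday; 2087-02-28 is a Friday, so it moves forward to 2087-03-02.
29 days remain in December 2084 after the 2nd (31 − 2).
Full months from January 2085 through February 2087 contribute their day counts.
Then 2 days into March 2087.
Total: 29 + 31 + 28 + 31 + 30 + 31 + 30 + 31 + 31 + 30 + 31 + 30 + 31 + 31 + 28 + 31 + 30 + 31 + 30 + 31 + 31 + 30 + 31 + 30 + 31 + 31 + 28 + 2 = 820.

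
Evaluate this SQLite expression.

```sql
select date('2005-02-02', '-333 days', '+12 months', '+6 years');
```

Applying '-333 days' to 2005-02-02: counting 333 days back gives 2004-03-06.
Adding +12 months to 2004-03-06 gives 2005-03-06.
Adding +6 years to 2005-03-06 gives 2011-03-06.

2011-03-06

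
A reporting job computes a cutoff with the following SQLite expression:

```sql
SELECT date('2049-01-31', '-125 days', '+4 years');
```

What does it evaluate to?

2052-09-28

Applying '-125 days' to 2049-01-31: counting 125 days back gives 2048-09-28.
Adding +4 years to 2048-09-28 gives 2052-09-28.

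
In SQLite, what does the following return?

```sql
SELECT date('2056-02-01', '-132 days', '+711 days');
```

2057-09-02

Applying '-132 days' to 2056-02-01: counting 132 days back gives 2055-09-22.
Applying '+711 days' to 2055-09-22: counting 711 days forward gives 2057-09-02.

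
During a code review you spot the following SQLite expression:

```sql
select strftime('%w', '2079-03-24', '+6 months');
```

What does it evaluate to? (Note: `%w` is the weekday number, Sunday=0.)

0

First apply '+6 months': 2079-03-24 → 2079-09-24.
2079-09-24 is a Sunday; with Sunday=0 that is 0.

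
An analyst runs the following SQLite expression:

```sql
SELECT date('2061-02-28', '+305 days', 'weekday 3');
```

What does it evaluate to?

2062-01-04

Applying '+305 days' to 2061-02-28: counting 305 days forward gives 2061-12-30.
`weekday 3` advances to the next Wednesday; 2061-12-30 is a Friday, so it moves forward to 2062-01-04.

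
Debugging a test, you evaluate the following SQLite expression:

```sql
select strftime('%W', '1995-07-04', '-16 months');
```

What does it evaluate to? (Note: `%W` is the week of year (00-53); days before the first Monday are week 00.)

09

First apply '-16 months': 1995-07-04 → 1994-03-04.
1994-03-04 is a Friday. SQLite's %W counts Mondays since the year started; the result is 09.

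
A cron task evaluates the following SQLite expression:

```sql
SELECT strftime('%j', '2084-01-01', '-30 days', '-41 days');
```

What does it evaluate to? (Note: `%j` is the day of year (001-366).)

First apply '-30 days', '-41 days': 2084-01-01 → 2083-10-22.
Day-of-year for 2083-10-22: days since 2083-01-01 inclusive = 295, zero-padded to 295.

295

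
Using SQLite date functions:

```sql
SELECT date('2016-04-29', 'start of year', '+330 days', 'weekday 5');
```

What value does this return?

2016-12-02

`start of year` rewinds 2016-04-29 to 2016-01-01.
Applying '+330 days' to 2016-01-01: counting 330 days forward gives 2016-11-26.
`weekday 5` advances to the next Friday; 2016-11-26 is a Saturday, so it moves forward to 2016-12-02.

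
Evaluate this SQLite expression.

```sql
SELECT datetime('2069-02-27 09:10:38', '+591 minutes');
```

591 minutes = 9h 51m; +591 minutes from 2069-02-27 09:10:38 is 2069-02-27 19:01:38.

2069-02-27 19:01:38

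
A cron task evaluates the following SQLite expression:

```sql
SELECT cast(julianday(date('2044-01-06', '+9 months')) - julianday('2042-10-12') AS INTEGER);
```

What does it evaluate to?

Adding +9 months to 2044-01-06 gives 2044-10-06.
19 days remain in October 2042 after the 12th (31 − 12).
Full months from November 2042 through September 2044 contribute their day counts.
Then 6 days into October 2044.
Total: 19 + 30 + 31 + 31 + 28 + 31 + 30 + 31 + 30 + 31 + 31 + 30 + 31 + 30 + 31 + 31 + 29 + 31 + 30 + 31 + 30 + 31 + 31 + 30 + 6 = 725.

725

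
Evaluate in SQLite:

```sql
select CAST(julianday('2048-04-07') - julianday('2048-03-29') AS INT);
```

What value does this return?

2 days remain in March 2048 after the 29th (31 − 29).
Then 7 days into April 2048.
Total: 2 + 7 = 9.

9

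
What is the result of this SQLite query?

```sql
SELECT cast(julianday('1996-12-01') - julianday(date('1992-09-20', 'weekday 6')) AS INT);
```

`weekday 6` advances to the next Saturday; 1992-09-20 is a Sunday, so it moves forward to 1992-09-26.
4 days remain in September 1992 after the 26th (30 − 26).
Full months from October 1992 through November 1996 contribute their day counts.
Then 1 day into December 1996.
Total: 4 + 31 + 30 + 31 + 31 + 28 + 31 + 30 + 31 + 30 + 31 + 31 + 30 + 31 + 30 + 31 + 31 + 28 + 31 + 30 + 31 + 30 + 31 + 31 + 30 + 31 + 30 + 31 + 31 + 28 + 31 + 30 + 31 + 30 + 31 + 31 + 30 + 31 + 30 + 31 + 31 + 29 + 31 + 30 + 31 + 30 + 31 + 31 + 30 + 31 + 30 + 1 = 1527.

1527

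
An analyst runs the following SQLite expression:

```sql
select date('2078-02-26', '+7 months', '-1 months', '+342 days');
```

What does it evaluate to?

2079-08-03

Adding +7 months to 2078-02-26 gives 2078-09-26.
Adding -1 month to 2078-09-26 gives 2078-08-26.
Applying '+342 days' to 2078-08-26: counting 342 days forward gives 2079-08-03.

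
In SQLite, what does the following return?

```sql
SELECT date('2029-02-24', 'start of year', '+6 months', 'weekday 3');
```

`start of year` rewinds 2029-02-24 to 2029-01-01.
Adding +6 months to 2029-01-01 gives 2029-07-01.
`weekday 3` advances to the next Wednesday; 2029-07-01 is a Sunday, so it moves forward to 2029-07-04.

2029-07-04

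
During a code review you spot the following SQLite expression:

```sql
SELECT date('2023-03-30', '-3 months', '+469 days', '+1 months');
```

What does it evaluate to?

Adding -3 months to 2023-03-30 gives 2022-12-30.
Applying '+469 days' to 2022-12-30: counting 469 days forward gives 2024-04-12.
Adding +1 month to 2024-04-12 gives 2024-05-12.

2024-05-12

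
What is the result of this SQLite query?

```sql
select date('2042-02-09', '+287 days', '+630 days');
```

Applying '+287 days' to 2042-02-09: counting 287 days forward gives 2042-11-23.
Applying '+630 days' to 2042-11-23: counting 630 days forward gives 2044-08-14.

2044-08-14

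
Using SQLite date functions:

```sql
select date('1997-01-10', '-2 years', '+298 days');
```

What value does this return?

Adding -2 years to 1997-01-10 gives 1995-01-10.
Applying '+298 days' to 1995-01-10: counting 298 days forward gives 1995-11-04.

1995-11-04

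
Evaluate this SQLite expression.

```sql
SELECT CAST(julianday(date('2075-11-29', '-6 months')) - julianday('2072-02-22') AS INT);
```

1192

Adding -6 months to 2075-11-29 gives 2075-05-29.
7 days remain in February 2072 after the 22nd (29 − 22).
Full months from March 2072 through April 2075 contribute their day counts.
Then 29 days into May 2075.
Total: 7 + 31 + 30 + 31 + 30 + 31 + 31 + 30 + 31 + 30 + 31 + 31 + 28 + 31 + 30 + 31 + 30 + 31 + 31 + 30 + 31 + 30 + 31 + 31 + 28 + 31 + 30 + 31 + 30 + 31 + 31 + 30 + 31 + 30 + 31 + 31 + 28 + 31 + 30 + 29 = 1192.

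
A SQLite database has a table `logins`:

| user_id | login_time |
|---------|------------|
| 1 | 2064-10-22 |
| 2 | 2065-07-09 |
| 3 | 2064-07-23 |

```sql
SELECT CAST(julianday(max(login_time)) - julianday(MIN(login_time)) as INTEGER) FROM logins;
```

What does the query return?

351

MIN = 2064-07-23, MAX = 2065-07-09.
8 days remain in July 2064 after the 23rd (31 − 23).
Full months from August 2064 through June 2065 contribute their day counts.
Then 9 days into July 2065.
Total: 8 + 31 + 30 + 31 + 30 + 31 + 31 + 28 + 31 + 30 + 31 + 30 + 9 = 351.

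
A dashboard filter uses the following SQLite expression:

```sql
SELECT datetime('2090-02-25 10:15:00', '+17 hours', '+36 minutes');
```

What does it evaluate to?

+17 hours from 2090-02-25 10:15:00 is 2090-02-26 03:15:00 (crosses midnight).
+36 minutes from 2090-02-26 03:15:00 is 2090-02-26 03:51:00.

2090-02-26 03:51:00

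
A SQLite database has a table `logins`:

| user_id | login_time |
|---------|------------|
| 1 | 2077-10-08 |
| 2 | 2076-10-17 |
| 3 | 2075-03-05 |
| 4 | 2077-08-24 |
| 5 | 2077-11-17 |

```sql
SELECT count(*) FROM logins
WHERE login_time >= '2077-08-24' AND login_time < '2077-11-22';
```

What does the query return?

3

Rows in [2077-08-24, 2077-11-22): 2077-10-08, 2077-08-24, 2077-11-17 → 3 rows.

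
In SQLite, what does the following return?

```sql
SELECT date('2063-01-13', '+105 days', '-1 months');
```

Applying '+105 days' to 2063-01-13: counting 105 days forward gives 2063-04-28.
Adding -1 month to 2063-04-28 gives 2063-03-28.

2063-03-28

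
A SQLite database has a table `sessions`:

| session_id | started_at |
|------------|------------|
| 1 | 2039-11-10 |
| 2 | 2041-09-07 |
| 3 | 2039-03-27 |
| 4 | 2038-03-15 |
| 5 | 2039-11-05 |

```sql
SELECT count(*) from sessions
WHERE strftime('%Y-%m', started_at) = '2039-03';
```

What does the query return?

1

Rows with year-month 2039-03: 2039-03-27 → 1.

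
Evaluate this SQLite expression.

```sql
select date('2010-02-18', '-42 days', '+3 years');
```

Applying '-42 days' to 2010-02-18: counting 42 days back gives 2010-01-07.
Adding +3 years to 2010-01-07 gives 2013-01-07.

2013-01-07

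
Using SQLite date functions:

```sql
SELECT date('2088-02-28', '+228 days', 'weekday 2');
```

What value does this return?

Applying '+228 days' to 2088-02-28: counting 228 days forward gives 2088-10-13.
`weekday 2` advances to the next Tuesday; 2088-10-13 is a Wednesday, so it moves forward to 2088-10-19.

2088-10-19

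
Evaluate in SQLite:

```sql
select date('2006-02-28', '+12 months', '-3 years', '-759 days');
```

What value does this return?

2002-01-30

Adding +12 months to 2006-02-28 gives 2007-02-28.
Adding -3 years to 2007-02-28 gives 2004-02-28.
Applying '-759 days' to 2004-02-28: counting 759 days back gives 2002-01-30.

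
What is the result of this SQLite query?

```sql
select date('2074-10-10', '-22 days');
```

Going back 10 days from 2074-10-10 reaches 2074-09-30 (last day of September, 30 days).
Going back 12 days within September lands on 2074-09-18.

2074-09-18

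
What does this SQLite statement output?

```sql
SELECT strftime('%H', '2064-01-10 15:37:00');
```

15

`%H` extracts the 2-digit hour (00-23): 15.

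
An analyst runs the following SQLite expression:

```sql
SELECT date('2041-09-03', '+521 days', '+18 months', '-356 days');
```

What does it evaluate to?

2043-08-16

Applying '+521 days' to 2041-09-03: counting 521 days forward gives 2043-02-06.
Adding +18 months to 2043-02-06 gives 2044-08-06.
Applying '-356 days' to 2044-08-06: counting 356 days back gives 2043-08-16.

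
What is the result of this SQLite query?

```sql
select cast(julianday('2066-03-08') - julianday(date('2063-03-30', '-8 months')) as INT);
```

1317

Adding -8 months to 2063-03-30 gives 2062-07-30.
1 day remains in July 2062 after the 30th (31 − 30).
Full months from August 2062 through February 2066 contribute their day counts.
Then 8 days into March 2066.
Total: 1 + 31 + 30 + 31 + 30 + 31 + 31 + 28 + 31 + 30 + 31 + 30 + 31 + 31 + 30 + 31 + 30 + 31 + 31 + 29 + 31 + 30 + 31 + 30 + 31 + 31 + 30 + 31 + 30 + 31 + 31 + 28 + 31 + 30 + 31 + 30 + 31 + 31 + 30 + 31 + 30 + 31 + 31 + 28 + 8 = 1317.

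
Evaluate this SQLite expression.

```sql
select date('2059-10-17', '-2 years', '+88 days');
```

Adding -2 years to 2059-10-17 gives 2057-10-17.
Applying '+88 days' to 2057-10-17: counting 88 days forward gives 2058-01-13.

2058-01-13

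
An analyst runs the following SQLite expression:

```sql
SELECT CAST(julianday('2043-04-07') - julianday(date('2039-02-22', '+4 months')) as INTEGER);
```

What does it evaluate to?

1385

Adding +4 months to 2039-02-22 gives 2039-06-22.
8 days remain in June 2039 after the 22nd (30 − 22).
Full months from July 2039 through March 2043 contribute their day counts.
Then 7 days into April 2043.
Total: 8 + 31 + 31 + 30 + 31 + 30 + 31 + 31 + 29 + 31 + 30 + 31 + 30 + 31 + 31 + 30 + 31 + 30 + 31 + 31 + 28 + 31 + 30 + 31 + 30 + 31 + 31 + 30 + 31 + 30 + 31 + 31 + 28 + 31 + 30 + 31 + 30 + 31 + 31 + 30 + 31 + 30 + 31 + 31 + 28 + 31 + 7 = 1385.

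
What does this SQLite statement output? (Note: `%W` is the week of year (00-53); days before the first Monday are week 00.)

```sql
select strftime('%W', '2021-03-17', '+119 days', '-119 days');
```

11

First apply '+119 days', '-119 days': 2021-03-17 → 2021-03-17.
2021-03-17 is a Wednesday. SQLite's %W counts Mondays since the year started; the result is 11.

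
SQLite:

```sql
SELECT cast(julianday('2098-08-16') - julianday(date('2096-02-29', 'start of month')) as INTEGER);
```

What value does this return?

`start of month` rewinds 2096-02-29 to 2096-02-01.
28 days remain in February 2096 after the 1st (29 − 1).
Full months from March 2096 through July 2098 contribute their day counts.
Then 16 days into August 2098.
Total: 28 + 31 + 30 + 31 + 30 + 31 + 31 + 30 + 31 + 30 + 31 + 31 + 28 + 31 + 30 + 31 + 30 + 31 + 31 + 30 + 31 + 30 + 31 + 31 + 28 + 31 + 30 + 31 + 30 + 31 + 16 = 927.

927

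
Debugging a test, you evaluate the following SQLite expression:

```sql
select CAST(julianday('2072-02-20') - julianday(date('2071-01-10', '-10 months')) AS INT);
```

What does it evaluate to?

Adding -10 months to 2071-01-10 gives 2070-03-10.
21 days remain in March 2070 after the 10th (31 − 10).
Full months from April 2070 through January 2072 contribute their day counts.
Then 20 days into February 2072.
Total: 21 + 30 + 31 + 30 + 31 + 31 + 30 + 31 + 30 + 31 + 31 + 28 + 31 + 30 + 31 + 30 + 31 + 31 + 30 + 31 + 30 + 31 + 31 + 20 = 712.

712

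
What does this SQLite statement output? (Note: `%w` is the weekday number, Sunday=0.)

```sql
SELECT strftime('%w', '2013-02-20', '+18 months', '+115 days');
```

First apply '+18 months', '+115 days': 2013-02-20 → 2014-12-13.
2014-12-13 is a Saturday; with Sunday=0 that is 6.

6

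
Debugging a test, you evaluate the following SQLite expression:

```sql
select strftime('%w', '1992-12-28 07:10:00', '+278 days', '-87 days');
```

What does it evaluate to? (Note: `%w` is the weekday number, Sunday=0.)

3

First apply '+278 days', '-87 days': 1992-12-28 07:10:00 → 1993-07-07 07:10:00.
1993-07-07 is a Wednesday; with Sunday=0 that is 3.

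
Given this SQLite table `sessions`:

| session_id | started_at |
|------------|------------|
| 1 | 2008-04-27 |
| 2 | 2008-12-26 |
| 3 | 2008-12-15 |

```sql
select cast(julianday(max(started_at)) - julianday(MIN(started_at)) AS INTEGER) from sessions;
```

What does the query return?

243

MIN = 2008-04-27, MAX = 2008-12-26.
3 days remain in April 2008 after the 27th (30 − 27).
Full months from May 2008 through November 2008 contribute their day counts.
Then 26 days into December 2008.
Total: 3 + 31 + 30 + 31 + 31 + 30 + 31 + 30 + 26 = 243.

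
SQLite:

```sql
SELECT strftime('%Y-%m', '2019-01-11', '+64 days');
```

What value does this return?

First apply '+64 days': 2019-01-11 → 2019-03-16.
`%Y-%m` extracts the year-month: 2019-03.

2019-03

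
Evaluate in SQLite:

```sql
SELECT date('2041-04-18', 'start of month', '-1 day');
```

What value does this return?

2041-03-31

`start of month` rewinds 2041-04-18 to 2041-04-01.
Going back 1 day from 2041-04-01 reaches 2041-03-31 (last day of March, 31 days).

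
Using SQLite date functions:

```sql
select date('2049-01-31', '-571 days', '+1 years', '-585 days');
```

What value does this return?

2046-12-03

Applying '-571 days' to 2049-01-31: counting 571 days back gives 2047-07-10.
Adding +1 year to 2047-07-10 gives 2048-07-10.
Applying '-585 days' to 2048-07-10: counting 585 days back gives 2046-12-03.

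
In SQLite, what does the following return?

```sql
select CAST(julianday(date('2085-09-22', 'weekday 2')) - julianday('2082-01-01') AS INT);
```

1363

`weekday 2` advances to the next Tuesday; 2085-09-22 is a Saturday, so it moves forward to 2085-09-25.
30 days remain in January 2082 after the 1st (31 − 1).
Full months from February 2082 through August 2085 contribute their day counts.
Then 25 days into September 2085.
Total: 30 + 28 + 31 + 30 + 31 + 30 + 31 + 31 + 30 + 31 + 30 + 31 + 31 + 28 + 31 + 30 + 31 + 30 + 31 + 31 + 30 + 31 + 30 + 31 + 31 + 29 + 31 + 30 + 31 + 30 + 31 + 31 + 30 + 31 + 30 + 31 + 31 + 28 + 31 + 30 + 31 + 30 + 31 + 31 + 25 = 1363.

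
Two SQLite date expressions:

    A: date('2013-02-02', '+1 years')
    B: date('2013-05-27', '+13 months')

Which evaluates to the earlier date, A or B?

A

A = 2014-02-02.
B = 2014-06-27.
A is earlier.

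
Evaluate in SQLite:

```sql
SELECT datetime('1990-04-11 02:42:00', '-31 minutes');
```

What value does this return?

1990-04-11 02:11:00

-31 minutes from 1990-04-11 02:42:00 is 1990-04-11 02:11:00.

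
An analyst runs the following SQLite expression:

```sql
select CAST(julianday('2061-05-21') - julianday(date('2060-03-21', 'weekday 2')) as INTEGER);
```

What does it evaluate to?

424

`weekday 2` advances to the next Tuesday; 2060-03-21 is a Sunday, so it moves forward to 2060-03-23.
8 days remain in March 2060 after the 23rd (31 − 23).
Full months from April 2060 through April 2061 contribute their day counts.
Then 21 days into May 2061.
Total: 8 + 30 + 31 + 30 + 31 + 31 + 30 + 31 + 30 + 31 + 31 + 28 + 31 + 30 + 21 = 424.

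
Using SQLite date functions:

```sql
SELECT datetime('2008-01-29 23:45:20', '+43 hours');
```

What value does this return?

2008-01-31 18:45:20

+43 hours from 2008-01-29 23:45:20 is 2008-01-31 18:45:20 (crosses midnight).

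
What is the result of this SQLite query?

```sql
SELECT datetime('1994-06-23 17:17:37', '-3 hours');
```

1994-06-23 14:17:37

-3 hours from 1994-06-23 17:17:37 is 1994-06-23 14:17:37.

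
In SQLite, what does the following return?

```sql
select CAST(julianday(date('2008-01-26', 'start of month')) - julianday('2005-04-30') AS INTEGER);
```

976

`start of month` rewinds 2008-01-26 to 2008-01-01.
0 days remain in April 2005 after the 30th (30 − 30).
Full months from May 2005 through December 2007 contribute their day counts.
Then 1 day into January 2008.
Total: 0 + 31 + 30 + 31 + 31 + 30 + 31 + 30 + 31 + 31 + 28 + 31 + 30 + 31 + 30 + 31 + 31 + 30 + 31 + 30 + 31 + 31 + 28 + 31 + 30 + 31 + 30 + 31 + 31 + 30 + 31 + 30 + 31 + 1 = 976.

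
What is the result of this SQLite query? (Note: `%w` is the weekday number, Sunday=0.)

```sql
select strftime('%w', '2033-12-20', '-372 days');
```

First apply '-372 days': 2033-12-20 → 2032-12-13.
2032-12-13 is a Monday; with Sunday=0 that is 1.

1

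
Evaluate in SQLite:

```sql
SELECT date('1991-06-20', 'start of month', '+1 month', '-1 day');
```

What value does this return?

`start of month` rewinds 1991-06-20 to 1991-06-01.
Adding +1 month to 1991-06-01 gives 1991-07-01.
Going back 1 day from 1991-07-01 reaches 1991-06-30 (last day of June, 30 days).

1991-06-30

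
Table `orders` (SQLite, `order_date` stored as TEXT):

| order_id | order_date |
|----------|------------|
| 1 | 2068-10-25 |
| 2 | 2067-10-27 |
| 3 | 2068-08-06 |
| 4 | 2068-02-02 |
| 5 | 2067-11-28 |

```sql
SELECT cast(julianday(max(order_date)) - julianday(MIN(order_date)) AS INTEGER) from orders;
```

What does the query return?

MIN = 2067-10-27, MAX = 2068-10-25.
4 days remain in October 2067 after the 27th (31 − 27).
Full months from November 2067 through September 2068 contribute their day counts.
Then 25 days into October 2068.
Total: 4 + 30 + 31 + 31 + 29 + 31 + 30 + 31 + 30 + 31 + 31 + 30 + 25 = 364.

364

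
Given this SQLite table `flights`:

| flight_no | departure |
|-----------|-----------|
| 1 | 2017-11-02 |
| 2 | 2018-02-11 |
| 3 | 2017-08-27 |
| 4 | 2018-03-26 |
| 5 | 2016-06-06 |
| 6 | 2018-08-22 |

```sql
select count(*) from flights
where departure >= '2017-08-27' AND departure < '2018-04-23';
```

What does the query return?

Rows in [2017-08-27, 2018-04-23): 2017-11-02, 2018-02-11, 2017-08-27, 2018-03-26 → 4 rows.

4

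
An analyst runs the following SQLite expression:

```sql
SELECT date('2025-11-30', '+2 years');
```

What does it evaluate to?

Adding +2 years to 2025-11-30 gives 2027-11-30.

2027-11-30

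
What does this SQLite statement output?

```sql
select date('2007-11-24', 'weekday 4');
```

`weekday 4` advances to the next Thursday; 2007-11-24 is a Saturday, so it moves forward to 2007-11-29.

2007-11-29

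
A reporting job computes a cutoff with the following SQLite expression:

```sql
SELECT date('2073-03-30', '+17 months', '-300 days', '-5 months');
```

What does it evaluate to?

Adding +17 months to 2073-03-30 gives 2074-08-30.
Applying '-300 days' to 2074-08-30: counting 300 days back gives 2073-11-03.
Adding -5 months to 2073-11-03 gives 2073-06-03.

2073-06-03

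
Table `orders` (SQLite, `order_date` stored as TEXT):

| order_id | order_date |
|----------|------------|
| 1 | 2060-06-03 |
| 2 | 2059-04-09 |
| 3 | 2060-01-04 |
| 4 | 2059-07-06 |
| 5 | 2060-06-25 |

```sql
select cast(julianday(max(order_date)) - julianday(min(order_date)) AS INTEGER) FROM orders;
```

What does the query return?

MIN = 2059-04-09, MAX = 2060-06-25.
21 days remain in April 2059 after the 9th (30 − 9).
Full months from May 2059 through May 2060 contribute their day counts.
Then 25 days into June 2060.
Total: 21 + 31 + 30 + 31 + 31 + 30 + 31 + 30 + 31 + 31 + 29 + 31 + 30 + 31 + 25 = 443.

443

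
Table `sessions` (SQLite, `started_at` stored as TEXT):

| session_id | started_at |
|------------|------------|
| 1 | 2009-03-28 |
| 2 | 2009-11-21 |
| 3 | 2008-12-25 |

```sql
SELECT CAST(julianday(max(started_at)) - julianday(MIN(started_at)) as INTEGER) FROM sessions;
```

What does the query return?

331

MIN = 2008-12-25, MAX = 2009-11-21.
6 days remain in December 2008 after the 25th (31 − 25).
Full months from January 2009 through October 2009 contribute their day counts.
Then 21 days into November 2009.
Total: 6 + 31 + 28 + 31 + 30 + 31 + 30 + 31 + 31 + 30 + 31 + 21 = 331.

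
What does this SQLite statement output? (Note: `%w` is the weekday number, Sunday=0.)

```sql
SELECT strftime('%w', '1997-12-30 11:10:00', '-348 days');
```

4

First apply '-348 days': 1997-12-30 11:10:00 → 1997-01-16 11:10:00.
1997-01-16 is a Thursday; with Sunday=0 that is 4.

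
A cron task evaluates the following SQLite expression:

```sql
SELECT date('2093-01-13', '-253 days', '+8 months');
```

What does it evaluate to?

2093-01-05

Applying '-253 days' to 2093-01-13: counting 253 days back gives 2092-05-05.
Adding +8 months to 2092-05-05 gives 2093-01-05.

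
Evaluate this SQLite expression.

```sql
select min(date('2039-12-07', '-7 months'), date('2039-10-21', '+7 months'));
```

date('2039-12-07', '-7 months') → 2039-05-07.
date('2039-10-21', '+7 months') → 2040-05-21.
Earlier of the two is 2039-05-07.

2039-05-07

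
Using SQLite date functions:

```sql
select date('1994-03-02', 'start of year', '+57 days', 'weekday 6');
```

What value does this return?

1994-03-05

`start of year` rewinds 1994-03-02 to 1994-01-01.
Applying '+57 days' to 1994-01-01: counting 57 days forward gives 1994-02-27.
`weekday 6` advances to the next Saturday; 1994-02-27 is a Sunday, so it moves forward to 1994-03-05.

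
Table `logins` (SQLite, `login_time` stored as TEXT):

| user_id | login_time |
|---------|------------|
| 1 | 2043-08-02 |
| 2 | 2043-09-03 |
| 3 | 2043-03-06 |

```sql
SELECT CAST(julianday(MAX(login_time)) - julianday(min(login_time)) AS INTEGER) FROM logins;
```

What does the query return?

MIN = 2043-03-06, MAX = 2043-09-03.
25 days remain in March 2043 after the 6th (31 − 6).
April 2043: 30 days.
May 2043: 31 days.
June 2043: 30 days.
July 2043: 31 days.
August 2043: 31 days.
Then 3 days into September 2043.
Total: 25 + 30 + 31 + 30 + 31 + 31 + 3 = 181.

181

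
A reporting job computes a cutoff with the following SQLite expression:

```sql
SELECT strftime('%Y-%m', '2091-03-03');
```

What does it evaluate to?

2091-03

`%Y-%m` extracts the year-month: 2091-03.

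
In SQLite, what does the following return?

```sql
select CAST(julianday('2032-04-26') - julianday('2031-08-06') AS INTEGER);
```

264

25 days remain in August 2031 after the 6th (31 − 6).
Full months from September 2031 through March 2032 contribute their day counts.
Then 26 days into April 2032.
Total: 25 + 30 + 31 + 30 + 31 + 31 + 29 + 31 + 26 = 264.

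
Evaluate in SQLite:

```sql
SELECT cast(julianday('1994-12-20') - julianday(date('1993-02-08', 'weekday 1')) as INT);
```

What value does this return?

`weekday 1` advances to the next Monday; 1993-02-08 is already a Monday, so it stays at 1993-02-08.
20 days remain in February 1993 after the 8th (28 − 8).
Full months from March 1993 through November 1994 contribute their day counts.
Then 20 days into December 1994.
Total: 20 + 31 + 30 + 31 + 30 + 31 + 31 + 30 + 31 + 30 + 31 + 31 + 28 + 31 + 30 + 31 + 30 + 31 + 31 + 30 + 31 + 30 + 20 = 680.

680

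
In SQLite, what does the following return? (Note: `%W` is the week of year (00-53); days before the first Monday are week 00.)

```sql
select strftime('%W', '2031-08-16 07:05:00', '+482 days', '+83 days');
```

09

First apply '+482 days', '+83 days': 2031-08-16 07:05:00 → 2033-03-03 07:05:00.
2033-03-03 is a Thursday. SQLite's %W counts Mondays since the year started; the result is 09.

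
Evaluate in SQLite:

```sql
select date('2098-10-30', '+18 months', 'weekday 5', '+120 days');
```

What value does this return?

Adding +18 months to 2098-10-30 gives 2100-04-30.
`weekday 5` advances to the next Friday; 2100-04-30 is already a Friday, so it stays at 2100-04-30.
Applying '+120 days' to 2100-04-30: counting 120 days forward gives 2100-08-28.

2100-08-28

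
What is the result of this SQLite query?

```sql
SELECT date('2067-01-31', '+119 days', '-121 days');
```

Applying '+119 days' to 2067-01-31: counting 119 days forward gives 2067-05-30.
Applying '-121 days' to 2067-05-30: counting 121 days back gives 2067-01-29.

2067-01-29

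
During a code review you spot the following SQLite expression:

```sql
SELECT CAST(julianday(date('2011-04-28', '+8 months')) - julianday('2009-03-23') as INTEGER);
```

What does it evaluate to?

1010

Adding +8 months to 2011-04-28 gives 2011-12-28.
8 days remain in March 2009 after the 23rd (31 − 23).
Full months from April 2009 through November 2011 contribute their day counts.
Then 28 days into December 2011.
Total: 8 + 30 + 31 + 30 + 31 + 31 + 30 + 31 + 30 + 31 + 31 + 28 + 31 + 30 + 31 + 30 + 31 + 31 + 30 + 31 + 30 + 31 + 31 + 28 + 31 + 30 + 31 + 30 + 31 + 31 + 30 + 31 + 30 + 28 = 1010.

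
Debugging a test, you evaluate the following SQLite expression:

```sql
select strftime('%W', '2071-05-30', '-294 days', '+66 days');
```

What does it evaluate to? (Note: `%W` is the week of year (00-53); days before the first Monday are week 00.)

41

First apply '-294 days', '+66 days': 2071-05-30 → 2070-10-14.
2070-10-14 is a Tuesday. SQLite's %W counts Mondays since the year started; the result is 41.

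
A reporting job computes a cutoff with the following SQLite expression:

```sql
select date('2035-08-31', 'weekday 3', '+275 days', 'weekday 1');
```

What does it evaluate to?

`weekday 3` advances to the next Wednesday; 2035-08-31 is a Friday, so it moves forward to 2035-09-05.
Applying '+275 days' to 2035-09-05: counting 275 days forward gives 2036-06-06.
`weekday 1` advances to the next Monday; 2036-06-06 is a Friday, so it moves forward to 2036-06-09.

2036-06-09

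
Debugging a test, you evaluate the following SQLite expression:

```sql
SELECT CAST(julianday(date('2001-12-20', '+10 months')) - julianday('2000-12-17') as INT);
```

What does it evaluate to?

672

Adding +10 months to 2001-12-20 gives 2002-10-20.
14 days remain in December 2000 after the 17th (31 − 17).
Full months from January 2001 through September 2002 contribute their day counts.
Then 20 days into October 2002.
Total: 14 + 31 + 28 + 31 + 30 + 31 + 30 + 31 + 31 + 30 + 31 + 30 + 31 + 31 + 28 + 31 + 30 + 31 + 30 + 31 + 31 + 30 + 20 = 672.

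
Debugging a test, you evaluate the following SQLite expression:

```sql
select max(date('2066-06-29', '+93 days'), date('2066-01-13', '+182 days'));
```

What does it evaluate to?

2066-09-30

date('2066-06-29', '+93 days') → 2066-09-30.
date('2066-01-13', '+182 days') → 2066-07-14.
Later of the two is 2066-09-30.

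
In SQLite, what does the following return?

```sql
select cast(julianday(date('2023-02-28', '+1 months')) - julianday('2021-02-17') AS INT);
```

Adding +1 month to 2023-02-28 gives 2023-03-28.
11 days remain in February 2021 after the 17th (28 − 17).
Full months from March 2021 through February 2023 contribute their day counts.
Then 28 days into March 2023.
Total: 11 + 31 + 30 + 31 + 30 + 31 + 31 + 30 + 31 + 30 + 31 + 31 + 28 + 31 + 30 + 31 + 30 + 31 + 31 + 30 + 31 + 30 + 31 + 31 + 28 + 28 = 769.

769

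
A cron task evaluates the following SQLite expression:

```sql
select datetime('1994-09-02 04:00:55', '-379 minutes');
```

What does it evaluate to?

1994-09-01 21:41:55

379 minutes = 6h 19m; -379 minutes from 1994-09-02 04:00:55 is 1994-09-01 21:41:55 (crosses midnight).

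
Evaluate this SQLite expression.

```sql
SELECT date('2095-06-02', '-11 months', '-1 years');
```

2093-07-02

Adding -11 months to 2095-06-02 gives 2094-07-02.
Adding -1 year to 2094-07-02 gives 2093-07-02.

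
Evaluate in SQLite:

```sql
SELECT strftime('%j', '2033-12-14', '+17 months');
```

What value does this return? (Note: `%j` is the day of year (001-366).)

First apply '+17 months': 2033-12-14 → 2035-05-14.
Day-of-year for 2035-05-14: days since 2035-01-01 inclusive = 134, zero-padded to 134.

134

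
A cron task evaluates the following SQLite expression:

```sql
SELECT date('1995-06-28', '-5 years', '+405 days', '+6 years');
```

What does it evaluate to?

1997-08-07

Adding -5 years to 1995-06-28 gives 1990-06-28.
Applying '+405 days' to 1990-06-28: counting 405 days forward gives 1991-08-07.
Adding +6 years to 1991-08-07 gives 1997-08-07.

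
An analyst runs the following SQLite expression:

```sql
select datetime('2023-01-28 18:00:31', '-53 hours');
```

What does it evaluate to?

-53 hours from 2023-01-28 18:00:31 is 2023-01-26 13:00:31 (crosses midnight).

2023-01-26 13:00:31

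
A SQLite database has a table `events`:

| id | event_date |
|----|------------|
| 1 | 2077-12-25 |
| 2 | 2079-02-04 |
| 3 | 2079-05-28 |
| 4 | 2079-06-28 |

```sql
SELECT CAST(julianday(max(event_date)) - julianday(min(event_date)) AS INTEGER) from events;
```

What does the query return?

550

MIN = 2077-12-25, MAX = 2079-06-28.
6 days remain in December 2077 after the 25th (31 − 25).
Full months from January 2078 through May 2079 contribute their day counts.
Then 28 days into June 2079.
Total: 6 + 31 + 28 + 31 + 30 + 31 + 30 + 31 + 31 + 30 + 31 + 30 + 31 + 31 + 28 + 31 + 30 + 31 + 28 = 550.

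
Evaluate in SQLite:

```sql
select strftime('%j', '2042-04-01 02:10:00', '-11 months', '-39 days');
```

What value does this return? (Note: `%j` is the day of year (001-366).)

First apply '-11 months', '-39 days': 2042-04-01 02:10:00 → 2041-03-23 02:10:00.
Day-of-year for 2041-03-23: days since 2041-01-01 inclusive = 82, zero-padded to 082.

082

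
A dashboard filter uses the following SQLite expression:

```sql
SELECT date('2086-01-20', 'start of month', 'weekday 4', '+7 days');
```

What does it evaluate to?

`start of month` rewinds 2086-01-20 to 2086-01-01.
`weekday 4` advances to the next Thursday; 2086-01-01 is a Tuesday, so it moves forward to 2086-01-03.
Advancing 7 more days within January lands on 2086-01-10.

2086-01-10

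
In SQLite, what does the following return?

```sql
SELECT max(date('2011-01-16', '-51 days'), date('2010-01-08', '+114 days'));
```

2010-11-26

date('2011-01-16', '-51 days') → 2010-11-26.
date('2010-01-08', '+114 days') → 2010-05-02.
Later of the two is 2010-11-26.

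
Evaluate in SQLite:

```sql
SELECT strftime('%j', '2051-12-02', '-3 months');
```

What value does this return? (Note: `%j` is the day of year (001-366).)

First apply '-3 months': 2051-12-02 → 2051-09-02.
Day-of-year for 2051-09-02: days since 2051-01-01 inclusive = 245, zero-padded to 245.

245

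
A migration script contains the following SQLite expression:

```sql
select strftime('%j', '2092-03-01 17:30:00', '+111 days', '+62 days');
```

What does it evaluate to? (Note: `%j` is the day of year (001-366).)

First apply '+111 days', '+62 days': 2092-03-01 17:30:00 → 2092-08-21 17:30:00.
Day-of-year for 2092-08-21: days since 2092-01-01 inclusive = 234, zero-padded to 234.

234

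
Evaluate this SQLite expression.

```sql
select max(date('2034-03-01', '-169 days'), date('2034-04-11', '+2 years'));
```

date('2034-03-01', '-169 days') → 2033-09-13.
date('2034-04-11', '+2 years') → 2036-04-11.
Later of the two is 2036-04-11.

2036-04-11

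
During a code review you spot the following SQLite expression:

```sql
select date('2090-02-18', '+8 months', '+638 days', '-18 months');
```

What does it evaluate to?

2091-01-17

Adding +8 months to 2090-02-18 gives 2090-10-18.
Applying '+638 days' to 2090-10-18: counting 638 days forward gives 2092-07-17.
Adding -18 months to 2092-07-17 gives 2091-01-17.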